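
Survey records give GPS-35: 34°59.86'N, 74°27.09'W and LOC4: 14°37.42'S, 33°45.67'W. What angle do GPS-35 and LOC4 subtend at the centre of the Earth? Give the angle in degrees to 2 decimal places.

62.86°

GPS-35: φ = +34.99767°, λ = -74.45150°
LOC4: φ = -14.62367°, λ = -33.76117°
Δφ = -49.6213°,  Δλ = 40.6903°
a = sin²(Δφ/2) + cos φ₁ cos φ₂ sin²(Δλ/2) = 0.271894
c = 2·arcsin(√a) = 1.097063 rad = 62.8571°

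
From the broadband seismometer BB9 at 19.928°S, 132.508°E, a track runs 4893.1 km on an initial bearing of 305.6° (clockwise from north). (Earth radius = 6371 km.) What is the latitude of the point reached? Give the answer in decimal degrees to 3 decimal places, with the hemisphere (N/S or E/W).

δ = d/R = 4893.1/6371 = 0.768027 rad
φ₂ = arcsin(sin φ₁ cos δ + cos φ₁ sin δ cos θ)
   = arcsin(-0.34084·0.71928 + 0.94012·0.69472·0.58212) = 7.76070°
λ₂ = λ₁ + atan2(sin θ sin δ cos φ₁, cos δ − sin φ₁ sin φ₂) = 97.75101°

7.761°N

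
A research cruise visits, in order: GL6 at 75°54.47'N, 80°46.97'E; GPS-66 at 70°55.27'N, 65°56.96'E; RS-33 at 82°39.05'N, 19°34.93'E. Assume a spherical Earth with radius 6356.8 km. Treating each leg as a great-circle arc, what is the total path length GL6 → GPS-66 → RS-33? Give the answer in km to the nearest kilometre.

2380 km

GL6: φ = +75.90783°, λ = +80.78283°
GPS-66: φ = +70.92117°, λ = +65.94933°
RS-33: φ = +82.65083°, λ = +19.58217°
GL6→GPS-66: c = 0.113528 rad, d = 721.67 km
GPS-66→RS-33: c = 0.260903 rad, d = 1658.51 km
Total = 721.67 + 1658.51 = 2380.18 km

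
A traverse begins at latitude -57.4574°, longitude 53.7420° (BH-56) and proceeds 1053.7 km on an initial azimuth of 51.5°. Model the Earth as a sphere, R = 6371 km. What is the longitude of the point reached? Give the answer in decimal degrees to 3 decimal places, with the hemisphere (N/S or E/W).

65.538°E

δ = d/R = 1053.7/6371 = 0.165390 rad
φ₂ = arcsin(sin φ₁ cos δ + cos φ₁ sin δ cos θ)
   = arcsin(-0.84299·0.98635 + 0.53793·0.16464·0.62251) = -50.92822°
λ₂ = λ₁ + atan2(sin θ sin δ cos φ₁, cos δ − sin φ₁ sin φ₂) = 65.53771°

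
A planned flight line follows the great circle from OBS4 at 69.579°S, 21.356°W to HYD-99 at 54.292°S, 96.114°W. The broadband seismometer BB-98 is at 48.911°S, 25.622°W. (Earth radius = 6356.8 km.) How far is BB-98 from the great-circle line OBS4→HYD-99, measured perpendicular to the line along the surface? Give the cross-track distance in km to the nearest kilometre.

2291 km

δ₁₃ = central angle OBS4→BB-98 = 0.362520 rad  (haversine)
θ₁₃ = bearing OBS4→BB-98 = 352.076°,  θ₁₂ = bearing OBS4→HYD-99 = 256.084°
dₓₜ = R·arcsin(sin δ₁₃ · sin(θ₁₃ − θ₁₂)) = 6356.8·arcsin(0.35463·sin(95.992°)) = 2291.304 km
|dₓₜ| = 2291.304 km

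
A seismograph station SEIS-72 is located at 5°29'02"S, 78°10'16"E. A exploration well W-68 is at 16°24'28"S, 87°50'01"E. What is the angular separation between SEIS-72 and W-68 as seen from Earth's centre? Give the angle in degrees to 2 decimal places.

14.46°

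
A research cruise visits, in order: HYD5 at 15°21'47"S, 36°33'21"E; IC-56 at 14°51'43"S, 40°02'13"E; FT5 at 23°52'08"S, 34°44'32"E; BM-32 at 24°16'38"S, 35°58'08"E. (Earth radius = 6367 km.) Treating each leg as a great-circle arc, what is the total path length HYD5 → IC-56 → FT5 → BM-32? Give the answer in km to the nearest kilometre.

1654 km

HYD5: φ = -15.36306°, λ = +36.55583°
IC-56: φ = -14.86194°, λ = +40.03694°
FT5: φ = -23.86889°, λ = +34.74222°
BM-32: φ = -24.27722°, λ = +35.96889°
HYD5→IC-56: c = 0.059303 rad, d = 377.58 km
IC-56→FT5: c = 0.179696 rad, d = 1144.13 km
FT5→BM-32: c = 0.020806 rad, d = 132.47 km
Total = 377.58 + 1144.13 + 132.47 = 1654.18 km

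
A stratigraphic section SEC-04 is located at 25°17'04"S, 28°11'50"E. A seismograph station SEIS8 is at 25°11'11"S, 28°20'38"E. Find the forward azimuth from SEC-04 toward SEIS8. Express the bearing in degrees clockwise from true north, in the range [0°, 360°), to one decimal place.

SEC-04: φ = -25.28444°, λ = +28.19722°
SEIS8: φ = -25.18639°, λ = +28.34389°
Δλ = 0.1467°
y = sin Δλ · cos φ₂ = 0.002316
x = cos φ₁ sin φ₂ − sin φ₁ cos φ₂ cos Δλ = 0.001710
θ = atan2(y, x) = 53.5633° → 53.5633° (mod 360°)

53.6°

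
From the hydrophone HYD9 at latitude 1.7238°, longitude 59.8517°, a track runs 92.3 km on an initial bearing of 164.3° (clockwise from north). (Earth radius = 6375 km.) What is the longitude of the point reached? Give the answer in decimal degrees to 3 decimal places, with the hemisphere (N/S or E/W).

60.076°E

δ = d/R = 92.3/6375 = 0.014478 rad
φ₂ = arcsin(sin φ₁ cos δ + cos φ₁ sin δ cos θ)
   = arcsin(0.03008·0.99990 + 0.99955·0.01448·-0.96269) = 0.92518°
λ₂ = λ₁ + atan2(sin θ sin δ cos φ₁, cos δ − sin φ₁ sin φ₂) = 60.07620°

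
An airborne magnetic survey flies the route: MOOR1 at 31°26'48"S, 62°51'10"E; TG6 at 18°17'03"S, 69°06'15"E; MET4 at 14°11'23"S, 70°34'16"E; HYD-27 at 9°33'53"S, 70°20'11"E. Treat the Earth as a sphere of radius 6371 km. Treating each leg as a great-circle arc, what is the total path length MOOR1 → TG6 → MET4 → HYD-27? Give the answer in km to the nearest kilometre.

2589 km

MOOR1: φ = -31.44667°, λ = +62.85278°
TG6: φ = -18.28417°, λ = +69.10417°
MET4: φ = -14.18972°, λ = +70.57111°
HYD-27: φ = -9.56472°, λ = +70.33639°
MOOR1→TG6: c = 0.250004 rad, d = 1592.78 km
TG6→MET4: c = 0.075569 rad, d = 481.45 km
MET4→HYD-27: c = 0.080821 rad, d = 514.91 km
Total = 1592.78 + 481.45 + 514.91 = 2589.14 km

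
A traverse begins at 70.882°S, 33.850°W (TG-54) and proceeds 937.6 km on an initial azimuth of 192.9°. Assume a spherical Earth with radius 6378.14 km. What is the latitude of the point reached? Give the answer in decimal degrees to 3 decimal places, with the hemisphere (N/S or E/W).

δ = d/R = 937.6/6378.14 = 0.147002 rad
φ₂ = arcsin(sin φ₁ cos δ + cos φ₁ sin δ cos θ)
   = arcsin(-0.94485·0.98921 + 0.32751·0.14647·-0.97476) = -78.93705°
λ₂ = λ₁ + atan2(sin θ sin δ cos φ₁, cos δ − sin φ₁ sin φ₂) = -43.66185°

78.937°S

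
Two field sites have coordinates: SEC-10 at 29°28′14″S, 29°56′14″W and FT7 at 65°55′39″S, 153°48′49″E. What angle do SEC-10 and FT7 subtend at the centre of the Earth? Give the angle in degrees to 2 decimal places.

84.56°

SEC-10: φ = -29.47056°, λ = -29.93722°
FT7: φ = -65.92750°, λ = +153.81361°
Δφ = -36.4569°,  Δλ = -176.2492°
a = sin²(Δφ/2) + cos φ₁ cos φ₂ sin²(Δλ/2) = 0.452582
c = 2·arcsin(√a) = 1.475818 rad = 84.5582°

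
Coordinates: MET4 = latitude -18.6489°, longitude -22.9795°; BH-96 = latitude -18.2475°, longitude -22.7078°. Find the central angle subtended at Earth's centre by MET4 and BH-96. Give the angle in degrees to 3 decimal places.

0.477°

Δφ = 0.4014°,  Δλ = 0.2717°
a = sin²(Δφ/2) + cos φ₁ cos φ₂ sin²(Δλ/2) = 0.000017
c = 2·arcsin(√a) = 0.008326 rad = 0.4770°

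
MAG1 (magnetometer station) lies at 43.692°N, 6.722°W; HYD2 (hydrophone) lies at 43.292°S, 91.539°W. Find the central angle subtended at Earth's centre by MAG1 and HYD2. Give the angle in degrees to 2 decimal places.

115.22°

Δφ = -86.9840°,  Δλ = -84.8170°
a = sin²(Δφ/2) + cos φ₁ cos φ₂ sin²(Δλ/2) = 0.713068
c = 2·arcsin(√a) = 2.011014 rad = 115.2226°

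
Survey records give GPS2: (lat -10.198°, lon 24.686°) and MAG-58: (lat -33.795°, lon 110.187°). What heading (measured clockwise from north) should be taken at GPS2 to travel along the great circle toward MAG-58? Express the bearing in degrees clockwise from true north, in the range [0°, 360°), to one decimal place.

122.9°

Δλ = 85.5010°
y = sin Δλ · cos φ₂ = 0.828472
x = cos φ₁ sin φ₂ − sin φ₁ cos φ₂ cos Δλ = -0.535894
θ = atan2(y, x) = 122.8967° → 122.8967° (mod 360°)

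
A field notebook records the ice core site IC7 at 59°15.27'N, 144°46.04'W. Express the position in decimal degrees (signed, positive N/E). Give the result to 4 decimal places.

lat: 59.2545° N → +59.2545°
lon: 144.7673° W → -144.7673°

+59.2545°, -144.7673°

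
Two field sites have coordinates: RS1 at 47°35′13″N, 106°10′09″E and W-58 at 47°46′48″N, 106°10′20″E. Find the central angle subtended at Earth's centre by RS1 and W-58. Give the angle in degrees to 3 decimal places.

0.193°

RS1: φ = +47.58694°, λ = +106.16917°
W-58: φ = +47.78000°, λ = +106.17222°
Δφ = 0.1931°,  Δλ = 0.0031°
a = sin²(Δφ/2) + cos φ₁ cos φ₂ sin²(Δλ/2) = 0.000003
c = 2·arcsin(√a) = 0.003370 rad = 0.1931°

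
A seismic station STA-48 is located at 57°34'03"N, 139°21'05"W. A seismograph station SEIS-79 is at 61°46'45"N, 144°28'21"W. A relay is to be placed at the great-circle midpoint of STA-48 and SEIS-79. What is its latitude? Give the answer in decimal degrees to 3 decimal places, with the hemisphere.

STA-48: φ = +57.56750°, λ = -139.35139°
SEIS-79: φ = +61.77917°, λ = -144.47250°
Bx = cos φ₂ cos Δλ = 0.470984,  By = cos φ₂ sin Δλ = -0.042209
φₘ = atan2(sin φ₁ + sin φ₂, √((cos φ₁ + Bx)² + By²)) = 59.69817°
λₘ = λ₁ + atan2(By, cos φ₁ + Bx) = -141.75089°

59.698°N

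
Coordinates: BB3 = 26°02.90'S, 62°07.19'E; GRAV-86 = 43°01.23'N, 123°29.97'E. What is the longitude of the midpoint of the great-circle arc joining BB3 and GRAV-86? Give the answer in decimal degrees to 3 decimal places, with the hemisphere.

89.322°E

BB3: φ = -26.04833°, λ = +62.11983°
GRAV-86: φ = +43.02050°, λ = +123.49950°
Bx = cos φ₂ cos Δλ = 0.350204,  By = cos φ₂ sin Δλ = 0.641778
φₘ = atan2(sin φ₁ + sin φ₂, √((cos φ₁ + Bx)² + By²)) = 9.82513°
λₘ = λ₁ + atan2(By, cos φ₁ + Bx) = 89.32237°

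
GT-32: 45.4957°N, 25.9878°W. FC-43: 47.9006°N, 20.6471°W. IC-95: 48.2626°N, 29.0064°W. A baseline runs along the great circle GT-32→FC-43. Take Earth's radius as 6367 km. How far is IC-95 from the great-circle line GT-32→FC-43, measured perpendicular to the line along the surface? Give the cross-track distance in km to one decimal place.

δ₁₃ = central angle GT-32→IC-95 = 0.060230 rad  (haversine)
θ₁₃ = bearing GT-32→IC-95 = 324.380°,  θ₁₂ = bearing GT-32→FC-43 = 54.789°
dₓₜ = R·arcsin(sin δ₁₃ · sin(θ₁₃ − θ₁₂)) = 6367·arcsin(0.06019·sin(269.591°)) = -383.475 km
|dₓₜ| = 383.475 km

383.5 km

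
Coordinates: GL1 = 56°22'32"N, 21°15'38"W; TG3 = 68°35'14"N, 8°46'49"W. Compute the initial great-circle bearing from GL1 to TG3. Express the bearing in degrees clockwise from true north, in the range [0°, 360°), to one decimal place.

GL1: φ = +56.37556°, λ = -21.26056°
TG3: φ = +68.58722°, λ = -8.78028°
Δλ = 12.4803°
y = sin Δλ · cos φ₂ = 0.078896
x = cos φ₁ sin φ₂ − sin φ₁ cos φ₂ cos Δλ = 0.218707
θ = atan2(y, x) = 19.8363° → 19.8363° (mod 360°)

19.8°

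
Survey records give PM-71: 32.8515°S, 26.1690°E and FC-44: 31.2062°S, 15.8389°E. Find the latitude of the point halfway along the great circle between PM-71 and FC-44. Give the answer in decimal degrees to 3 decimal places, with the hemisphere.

32.134°S

Bx = cos φ₂ cos Δλ = 0.841444,  By = cos φ₂ sin Δλ = -0.153373
φₘ = atan2(sin φ₁ + sin φ₂, √((cos φ₁ + Bx)² + By²)) = -32.13375°
λₘ = λ₁ + atan2(By, cos φ₁ + Bx) = 20.95743°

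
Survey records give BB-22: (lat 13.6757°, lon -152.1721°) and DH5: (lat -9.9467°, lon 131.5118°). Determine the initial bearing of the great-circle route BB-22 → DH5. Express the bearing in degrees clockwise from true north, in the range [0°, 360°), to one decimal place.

256.9°

Δλ = -76.3161°
y = sin Δλ · cos φ₂ = -0.957011
x = cos φ₁ sin φ₂ − sin φ₁ cos φ₂ cos Δλ = -0.222924
θ = atan2(y, x) = -103.1125° → 256.8875° (mod 360°)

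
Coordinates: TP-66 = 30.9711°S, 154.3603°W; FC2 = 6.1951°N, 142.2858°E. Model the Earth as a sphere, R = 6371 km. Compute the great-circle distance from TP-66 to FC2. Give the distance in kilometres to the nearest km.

7887 km

Δφ = 37.1662°,  Δλ = -63.3539°
a = sin²(Δφ/2) + cos φ₁ cos φ₂ sin²(Δλ/2) = 0.336621
c = 2·arcsin(√a) = 1.237925 rad = 70.9279°
d = R·c = 6371 × 1.237925 = 7886.8 km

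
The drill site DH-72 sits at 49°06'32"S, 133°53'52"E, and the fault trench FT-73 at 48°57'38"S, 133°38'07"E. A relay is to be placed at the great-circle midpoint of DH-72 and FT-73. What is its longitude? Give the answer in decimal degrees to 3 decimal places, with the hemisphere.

133.766°E

DH-72: φ = -49.10889°, λ = +133.89778°
FT-73: φ = -48.96056°, λ = +133.63528°
Bx = cos φ₂ cos Δλ = 0.656572,  By = cos φ₂ sin Δλ = -0.003008
φₘ = atan2(sin φ₁ + sin φ₂, √((cos φ₁ + Bx)² + By²)) = -49.03480°
λₘ = λ₁ + atan2(By, cos φ₁ + Bx) = 133.76633°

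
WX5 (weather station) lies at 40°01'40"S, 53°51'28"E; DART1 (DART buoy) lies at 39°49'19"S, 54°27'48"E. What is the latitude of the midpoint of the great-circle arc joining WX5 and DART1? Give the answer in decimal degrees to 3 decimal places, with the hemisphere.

39.925°S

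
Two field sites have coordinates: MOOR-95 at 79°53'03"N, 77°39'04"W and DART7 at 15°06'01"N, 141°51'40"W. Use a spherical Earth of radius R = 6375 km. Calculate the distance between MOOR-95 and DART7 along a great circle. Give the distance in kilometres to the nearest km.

7868 km

MOOR-95: φ = +79.88417°, λ = -77.65111°
DART7: φ = +15.10028°, λ = -141.86111°
Δφ = -64.7839°,  Δλ = -64.2100°
a = sin²(Δφ/2) + cos φ₁ cos φ₂ sin²(Δλ/2) = 0.334882
c = 2·arcsin(√a) = 1.234242 rad = 70.7169°
d = R·c = 6375 × 1.234242 = 7868.3 km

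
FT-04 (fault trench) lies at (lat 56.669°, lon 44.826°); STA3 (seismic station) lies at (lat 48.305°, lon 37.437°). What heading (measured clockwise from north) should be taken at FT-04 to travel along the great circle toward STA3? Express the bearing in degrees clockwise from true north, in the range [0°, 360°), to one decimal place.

Δλ = -7.3890°
y = sin Δλ · cos φ₂ = -0.085544
x = cos φ₁ sin φ₂ − sin φ₁ cos φ₂ cos Δλ = -0.140846
θ = atan2(y, x) = -148.7274° → 211.2726° (mod 360°)

211.3°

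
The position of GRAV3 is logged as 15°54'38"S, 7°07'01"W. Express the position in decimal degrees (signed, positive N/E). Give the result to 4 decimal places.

lat: 15.9106° S → -15.9106°
lon: 7.1169° W → -7.1169°

-15.9106°, -7.1169°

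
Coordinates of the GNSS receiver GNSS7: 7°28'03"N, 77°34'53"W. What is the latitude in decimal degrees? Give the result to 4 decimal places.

7.4675°N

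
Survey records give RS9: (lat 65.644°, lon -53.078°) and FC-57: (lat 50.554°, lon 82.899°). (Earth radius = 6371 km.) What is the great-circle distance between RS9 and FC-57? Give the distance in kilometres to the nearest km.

6560 km

Δφ = -15.0900°,  Δλ = 135.9770°
a = sin²(Δφ/2) + cos φ₁ cos φ₂ sin²(Δλ/2) = 0.242457
c = 2·arcsin(√a) = 1.029688 rad = 58.9967°
d = R·c = 6371 × 1.029688 = 6560.1 km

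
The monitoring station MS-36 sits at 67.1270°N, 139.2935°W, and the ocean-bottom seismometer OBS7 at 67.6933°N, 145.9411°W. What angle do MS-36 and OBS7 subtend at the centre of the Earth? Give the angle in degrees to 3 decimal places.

2.614°

Δφ = 0.5663°,  Δλ = -6.6476°
a = sin²(Δφ/2) + cos φ₁ cos φ₂ sin²(Δλ/2) = 0.000520
c = 2·arcsin(√a) = 0.045627 rad = 2.6142°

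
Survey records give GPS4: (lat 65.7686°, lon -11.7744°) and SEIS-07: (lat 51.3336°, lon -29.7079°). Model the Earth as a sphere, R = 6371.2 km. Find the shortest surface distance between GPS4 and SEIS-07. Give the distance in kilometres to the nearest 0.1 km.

Δφ = -14.4350°,  Δλ = -17.9335°
a = sin²(Δφ/2) + cos φ₁ cos φ₂ sin²(Δλ/2) = 0.022014
c = 2·arcsin(√a) = 0.297840 rad = 17.0650°
d = R·c = 6371.2 × 0.297840 = 1897.6 km

1897.6 km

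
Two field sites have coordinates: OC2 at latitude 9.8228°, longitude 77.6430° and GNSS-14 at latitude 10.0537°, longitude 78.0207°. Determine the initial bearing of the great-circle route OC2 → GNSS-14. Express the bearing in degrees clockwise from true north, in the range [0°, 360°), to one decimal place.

58.1°

Δλ = 0.3777°
y = sin Δλ · cos φ₂ = 0.006491
x = cos φ₁ sin φ₂ − sin φ₁ cos φ₂ cos Δλ = 0.004034
θ = atan2(y, x) = 58.1419° → 58.1419° (mod 360°)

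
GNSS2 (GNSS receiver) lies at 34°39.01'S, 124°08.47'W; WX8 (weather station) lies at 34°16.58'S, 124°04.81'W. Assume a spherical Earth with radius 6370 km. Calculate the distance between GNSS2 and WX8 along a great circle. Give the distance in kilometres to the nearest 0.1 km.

41.9 km

GNSS2: φ = -34.65017°, λ = -124.14117°
WX8: φ = -34.27633°, λ = -124.08017°
Δφ = 0.3738°,  Δλ = 0.0610°
a = sin²(Δφ/2) + cos φ₁ cos φ₂ sin²(Δλ/2) = 0.000011
c = 2·arcsin(√a) = 0.006583 rad = 0.3772°
d = R·c = 6370 × 0.006583 = 41.9 km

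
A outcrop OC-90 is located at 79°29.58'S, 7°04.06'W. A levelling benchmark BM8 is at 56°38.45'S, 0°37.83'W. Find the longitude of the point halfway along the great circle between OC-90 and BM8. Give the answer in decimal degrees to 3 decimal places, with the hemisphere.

OC-90: φ = -79.49300°, λ = -7.06767°
BM8: φ = -56.64083°, λ = -0.63050°
Bx = cos φ₂ cos Δλ = 0.546419,  By = cos φ₂ sin Δλ = 0.061650
φₘ = atan2(sin φ₁ + sin φ₂, √((cos φ₁ + Bx)² + By²)) = -68.09034°
λₘ = λ₁ + atan2(By, cos φ₁ + Bx) = -2.23232°

2.232°W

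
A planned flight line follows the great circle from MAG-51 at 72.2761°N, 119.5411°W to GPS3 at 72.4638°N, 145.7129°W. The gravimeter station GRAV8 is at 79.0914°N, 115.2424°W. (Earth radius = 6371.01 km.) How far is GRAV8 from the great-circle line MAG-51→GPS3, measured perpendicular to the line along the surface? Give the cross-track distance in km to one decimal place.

δ₁₃ = central angle MAG-51→GRAV8 = 0.120307 rad  (haversine)
θ₁₃ = bearing MAG-51→GRAV8 = 6.788°,  θ₁₂ = bearing MAG-51→GPS3 = 283.824°
dₓₜ = R·arcsin(sin δ₁₃ · sin(θ₁₃ − θ₁₂)) = 6371.01·arcsin(0.12002·sin(-277.036°)) = 760.680 km
|dₓₜ| = 760.680 km

760.7 km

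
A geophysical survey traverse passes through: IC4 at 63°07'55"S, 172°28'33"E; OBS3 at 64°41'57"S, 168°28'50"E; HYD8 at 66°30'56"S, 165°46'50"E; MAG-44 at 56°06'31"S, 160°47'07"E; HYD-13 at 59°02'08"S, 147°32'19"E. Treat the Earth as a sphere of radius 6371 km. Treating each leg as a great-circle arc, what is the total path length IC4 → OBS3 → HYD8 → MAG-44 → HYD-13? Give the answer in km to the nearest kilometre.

2538 km

IC4: φ = -63.13194°, λ = +172.47583°
OBS3: φ = -64.69917°, λ = +168.48056°
HYD8: φ = -66.51556°, λ = +165.78056°
MAG-44: φ = -56.10861°, λ = +160.78528°
HYD-13: φ = -59.03556°, λ = +147.53861°
IC4→OBS3: c = 0.041075 rad, d = 261.69 km
OBS3→HYD8: c = 0.037192 rad, d = 236.95 km
HYD8→MAG-44: c = 0.186250 rad, d = 1186.60 km
MAG-44→HYD-13: c = 0.133802 rad, d = 852.45 km
Total = 261.69 + 236.95 + 1186.60 + 852.45 = 2537.69 km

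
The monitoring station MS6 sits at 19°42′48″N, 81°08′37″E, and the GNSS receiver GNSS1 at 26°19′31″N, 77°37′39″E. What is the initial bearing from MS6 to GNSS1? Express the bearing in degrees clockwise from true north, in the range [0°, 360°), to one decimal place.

334.6°

MS6: φ = +19.71333°, λ = +81.14361°
GNSS1: φ = +26.32528°, λ = +77.62750°
Δλ = -3.5161°
y = sin Δλ · cos φ₂ = -0.054969
x = cos φ₁ sin φ₂ − sin φ₁ cos φ₂ cos Δλ = 0.115713
θ = atan2(y, x) = -25.4097° → 334.5903° (mod 360°)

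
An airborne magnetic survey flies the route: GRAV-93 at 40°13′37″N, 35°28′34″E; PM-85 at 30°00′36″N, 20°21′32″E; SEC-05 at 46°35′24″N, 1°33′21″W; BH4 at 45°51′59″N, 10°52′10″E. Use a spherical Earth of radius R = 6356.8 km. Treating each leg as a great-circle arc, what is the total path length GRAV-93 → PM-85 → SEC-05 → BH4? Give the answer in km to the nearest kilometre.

5364 km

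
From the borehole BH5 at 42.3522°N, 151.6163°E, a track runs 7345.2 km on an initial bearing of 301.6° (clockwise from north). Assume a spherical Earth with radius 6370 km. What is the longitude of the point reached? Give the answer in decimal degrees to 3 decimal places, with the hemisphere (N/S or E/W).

δ = d/R = 7345.2/6370 = 1.153093 rad
φ₂ = arcsin(sin φ₁ cos δ + cos φ₁ sin δ cos θ)
   = arcsin(0.67369·0.40566 + 0.73902·0.91402·0.52399) = 38.84611°
λ₂ = λ₁ + atan2(sin θ sin δ cos φ₁, cos δ − sin φ₁ sin φ₂) = 59.93433°

59.934°E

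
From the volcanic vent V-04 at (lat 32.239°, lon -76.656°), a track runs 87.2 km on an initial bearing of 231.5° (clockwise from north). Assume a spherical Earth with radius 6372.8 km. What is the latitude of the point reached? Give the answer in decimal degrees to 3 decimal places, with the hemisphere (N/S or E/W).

δ = d/R = 87.2/6372.8 = 0.013683 rad
φ₂ = arcsin(sin φ₁ cos δ + cos φ₁ sin δ cos θ)
   = arcsin(0.53345·0.99991 + 0.84583·0.01368·-0.62251) = 31.74891°
λ₂ = λ₁ + atan2(sin θ sin δ cos φ₁, cos δ − sin φ₁ sin φ₂) = -77.37752°

31.749°N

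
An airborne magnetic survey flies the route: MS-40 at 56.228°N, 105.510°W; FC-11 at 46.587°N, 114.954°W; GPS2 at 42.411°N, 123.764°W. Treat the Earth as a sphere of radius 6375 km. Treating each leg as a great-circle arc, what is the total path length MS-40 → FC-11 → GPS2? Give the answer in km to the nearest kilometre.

2093 km

MS-40→FC-11: c = 0.196794 rad, d = 1254.56 km
FC-11→GPS2: c = 0.131560 rad, d = 838.70 km
Total = 1254.56 + 838.70 = 2093.26 km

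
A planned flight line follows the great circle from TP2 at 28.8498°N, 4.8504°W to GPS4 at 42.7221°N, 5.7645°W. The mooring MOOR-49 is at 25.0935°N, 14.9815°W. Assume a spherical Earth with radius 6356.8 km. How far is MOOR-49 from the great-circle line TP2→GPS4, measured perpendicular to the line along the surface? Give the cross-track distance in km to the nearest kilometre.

1034 km

δ₁₃ = central angle TP2→MOOR-49 = 0.170596 rad  (haversine)
θ₁₃ = bearing TP2→MOOR-49 = 249.772°,  θ₁₂ = bearing TP2→GPS4 = 357.202°
dₓₜ = R·arcsin(sin δ₁₃ · sin(θ₁₃ − θ₁₂)) = 6356.8·arcsin(0.16977·sin(-107.430°)) = -1034.196 km
|dₓₜ| = 1034.196 km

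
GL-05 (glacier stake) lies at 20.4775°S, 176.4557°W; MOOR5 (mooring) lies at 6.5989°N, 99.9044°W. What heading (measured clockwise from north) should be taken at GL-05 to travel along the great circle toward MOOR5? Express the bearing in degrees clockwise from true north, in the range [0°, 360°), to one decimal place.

79.0°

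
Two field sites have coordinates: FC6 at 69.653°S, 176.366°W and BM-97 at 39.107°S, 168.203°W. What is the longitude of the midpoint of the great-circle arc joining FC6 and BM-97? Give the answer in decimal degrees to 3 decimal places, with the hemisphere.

170.727°W

Bx = cos φ₂ cos Δλ = 0.768107,  By = cos φ₂ sin Δλ = 0.110180
φₘ = atan2(sin φ₁ + sin φ₂, √((cos φ₁ + Bx)² + By²)) = -54.43884°
λₘ = λ₁ + atan2(By, cos φ₁ + Bx) = -170.72667°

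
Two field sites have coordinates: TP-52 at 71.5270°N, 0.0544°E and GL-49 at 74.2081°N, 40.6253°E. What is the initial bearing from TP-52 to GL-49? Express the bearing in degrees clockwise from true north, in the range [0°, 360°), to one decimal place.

Δλ = 40.5709°
y = sin Δλ · cos φ₂ = 0.176999
x = cos φ₁ sin φ₂ − sin φ₁ cos φ₂ cos Δλ = 0.108829
θ = atan2(y, x) = 58.4145° → 58.4145° (mod 360°)

58.4°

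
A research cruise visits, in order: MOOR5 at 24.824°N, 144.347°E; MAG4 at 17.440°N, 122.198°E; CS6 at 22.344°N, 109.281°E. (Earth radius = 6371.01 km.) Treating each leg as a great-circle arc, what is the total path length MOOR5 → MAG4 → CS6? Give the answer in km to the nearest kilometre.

MOOR5→MAG4: c = 0.382295 rad, d = 2435.61 km
MAG4→CS6: c = 0.228487 rad, d = 1455.70 km
Total = 2435.61 + 1455.70 = 3891.30 km

3891 km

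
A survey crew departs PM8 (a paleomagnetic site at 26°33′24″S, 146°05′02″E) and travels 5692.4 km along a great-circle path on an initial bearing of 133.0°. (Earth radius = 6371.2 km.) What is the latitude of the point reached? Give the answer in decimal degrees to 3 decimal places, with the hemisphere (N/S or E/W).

PM8: φ = -26.55667°, λ = +146.08389°
δ = d/R = 5692.4/6371.2 = 0.893458 rad
φ₂ = arcsin(sin φ₁ cos δ + cos φ₁ sin δ cos θ)
   = arcsin(-0.44708·0.62672 + 0.89449·0.77924·-0.68200) = -49.07502°
λ₂ = λ₁ + atan2(sin θ sin δ cos φ₁, cos δ − sin φ₁ sin φ₂) = -153.45897°

49.075°S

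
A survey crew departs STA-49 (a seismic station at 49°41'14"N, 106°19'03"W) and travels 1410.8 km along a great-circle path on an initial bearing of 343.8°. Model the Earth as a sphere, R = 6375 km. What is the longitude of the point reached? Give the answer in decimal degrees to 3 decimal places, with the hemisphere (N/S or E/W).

113.734°W

STA-49: φ = +49.68722°, λ = -106.31750°
δ = d/R = 1410.8/6375 = 0.221302 rad
φ₂ = arcsin(sin φ₁ cos δ + cos φ₁ sin δ cos θ)
   = arcsin(0.76252·0.97561 + 0.64696·0.21950·0.96029) = 61.67822°
λ₂ = λ₁ + atan2(sin θ sin δ cos φ₁, cos δ − sin φ₁ sin φ₂) = -113.73394°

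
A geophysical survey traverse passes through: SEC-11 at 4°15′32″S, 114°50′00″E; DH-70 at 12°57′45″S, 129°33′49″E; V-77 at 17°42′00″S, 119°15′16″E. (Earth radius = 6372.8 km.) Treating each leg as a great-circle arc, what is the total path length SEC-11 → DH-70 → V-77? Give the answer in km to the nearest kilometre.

3110 km

SEC-11: φ = -4.25889°, λ = +114.83333°
DH-70: φ = -12.96250°, λ = +129.56361°
V-77: φ = -17.70000°, λ = +119.25444°
SEC-11→DH-70: c = 0.295887 rad, d = 1885.63 km
DH-70→V-77: c = 0.192149 rad, d = 1224.53 km
Total = 1885.63 + 1224.53 = 3110.16 km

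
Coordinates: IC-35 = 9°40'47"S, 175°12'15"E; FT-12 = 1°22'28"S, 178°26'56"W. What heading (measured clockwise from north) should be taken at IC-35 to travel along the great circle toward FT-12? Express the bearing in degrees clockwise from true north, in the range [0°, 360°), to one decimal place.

IC-35: φ = -9.67972°, λ = +175.20417°
FT-12: φ = -1.37444°, λ = -178.44889°
Δλ = 6.3469°
y = sin Δλ · cos φ₂ = 0.110517
x = cos φ₁ sin φ₂ − sin φ₁ cos φ₂ cos Δλ = 0.143417
θ = atan2(y, x) = 37.6178° → 37.6178° (mod 360°)

37.6°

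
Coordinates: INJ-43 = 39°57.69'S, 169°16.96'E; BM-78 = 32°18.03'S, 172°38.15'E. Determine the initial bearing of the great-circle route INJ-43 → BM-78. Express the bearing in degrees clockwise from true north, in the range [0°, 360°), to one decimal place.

20.5°

INJ-43: φ = -39.96150°, λ = +169.28267°
BM-78: φ = -32.30050°, λ = +172.63583°
Δλ = 3.3532°
y = sin Δλ · cos φ₂ = 0.049439
x = cos φ₁ sin φ₂ − sin φ₁ cos φ₂ cos Δλ = 0.132382
θ = atan2(y, x) = 20.4786° → 20.4786° (mod 360°)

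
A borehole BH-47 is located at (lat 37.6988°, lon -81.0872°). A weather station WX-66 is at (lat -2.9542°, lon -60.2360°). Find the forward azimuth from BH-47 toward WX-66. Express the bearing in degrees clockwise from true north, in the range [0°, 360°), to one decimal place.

149.8°

Δλ = 20.8512°
y = sin Δλ · cos φ₂ = 0.355469
x = cos φ₁ sin φ₂ − sin φ₁ cos φ₂ cos Δλ = -0.611480
θ = atan2(y, x) = 149.8295° → 149.8295° (mod 360°)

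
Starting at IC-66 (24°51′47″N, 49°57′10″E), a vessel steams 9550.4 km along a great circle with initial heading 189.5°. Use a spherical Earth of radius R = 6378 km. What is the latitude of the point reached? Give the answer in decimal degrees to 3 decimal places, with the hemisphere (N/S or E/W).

59.500°S

IC-66: φ = +24.86306°, λ = +49.95278°
δ = d/R = 9550.4/6378 = 1.497397 rad
φ₂ = arcsin(sin φ₁ cos δ + cos φ₁ sin δ cos θ)
   = arcsin(0.42045·0.07333 + 0.90732·0.99731·-0.98629) = -59.50005°
λ₂ = λ₁ + atan2(sin θ sin δ cos φ₁, cos δ − sin φ₁ sin φ₂) = 31.02856°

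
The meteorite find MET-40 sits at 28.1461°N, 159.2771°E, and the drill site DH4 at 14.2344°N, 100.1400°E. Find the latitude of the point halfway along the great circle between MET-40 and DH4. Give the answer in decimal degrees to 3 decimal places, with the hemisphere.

Bx = cos φ₂ cos Δλ = 0.497236,  By = cos φ₂ sin Δλ = -0.832043
φₘ = atan2(sin φ₁ + sin φ₂, √((cos φ₁ + Bx)² + By²)) = 24.01618°
λₘ = λ₁ + atan2(By, cos φ₁ + Bx) = 128.17141°

24.016°N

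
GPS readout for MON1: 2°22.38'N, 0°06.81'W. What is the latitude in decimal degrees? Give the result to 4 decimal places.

2.3730°N

2° + 22.38′/60 = 2 + 0.37300 = 2.3730°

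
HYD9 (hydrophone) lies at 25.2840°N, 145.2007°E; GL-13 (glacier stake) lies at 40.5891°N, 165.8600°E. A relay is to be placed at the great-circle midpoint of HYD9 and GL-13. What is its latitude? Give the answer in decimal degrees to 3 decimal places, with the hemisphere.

Bx = cos φ₂ cos Δλ = 0.710562,  By = cos φ₂ sin Δλ = 0.267922
φₘ = atan2(sin φ₁ + sin φ₂, √((cos φ₁ + Bx)² + By²)) = 33.36188°
λₘ = λ₁ + atan2(By, cos φ₁ + Bx) = 154.62142°

33.362°N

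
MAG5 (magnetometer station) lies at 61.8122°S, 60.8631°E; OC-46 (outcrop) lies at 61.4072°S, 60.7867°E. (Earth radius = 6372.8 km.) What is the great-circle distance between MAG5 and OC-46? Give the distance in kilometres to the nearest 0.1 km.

Δφ = 0.4050°,  Δλ = -0.0764°
a = sin²(Δφ/2) + cos φ₁ cos φ₂ sin²(Δλ/2) = 0.000013
c = 2·arcsin(√a) = 0.007097 rad = 0.4066°
d = R·c = 6372.8 × 0.007097 = 45.2 km

45.2 km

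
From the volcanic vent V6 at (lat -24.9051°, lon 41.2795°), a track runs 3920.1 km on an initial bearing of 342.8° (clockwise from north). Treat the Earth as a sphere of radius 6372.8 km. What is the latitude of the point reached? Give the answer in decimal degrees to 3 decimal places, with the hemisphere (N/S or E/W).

δ = d/R = 3920.1/6372.8 = 0.615130 rad
φ₂ = arcsin(sin φ₁ cos δ + cos φ₁ sin δ cos θ)
   = arcsin(-0.42112·0.81670 + 0.90701·0.57706·0.95528) = 8.97879°
λ₂ = λ₁ + atan2(sin θ sin δ cos φ₁, cos δ − sin φ₁ sin φ₂) = 31.33119°

8.979°N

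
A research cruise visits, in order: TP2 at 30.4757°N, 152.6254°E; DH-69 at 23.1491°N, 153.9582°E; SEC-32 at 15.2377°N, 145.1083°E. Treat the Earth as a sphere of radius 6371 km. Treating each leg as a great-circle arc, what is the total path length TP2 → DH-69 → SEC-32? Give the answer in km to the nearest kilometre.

TP2→DH-69: c = 0.129544 rad, d = 825.32 km
DH-69→SEC-32: c = 0.200735 rad, d = 1278.88 km
Total = 825.32 + 1278.88 = 2104.21 km

2104 km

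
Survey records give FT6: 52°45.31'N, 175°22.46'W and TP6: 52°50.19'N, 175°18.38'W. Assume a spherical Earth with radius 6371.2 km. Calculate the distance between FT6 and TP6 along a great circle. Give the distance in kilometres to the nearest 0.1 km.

10.1 km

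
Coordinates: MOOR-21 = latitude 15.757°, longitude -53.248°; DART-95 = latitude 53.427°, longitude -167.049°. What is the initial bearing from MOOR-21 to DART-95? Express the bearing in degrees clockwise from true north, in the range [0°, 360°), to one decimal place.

327.0°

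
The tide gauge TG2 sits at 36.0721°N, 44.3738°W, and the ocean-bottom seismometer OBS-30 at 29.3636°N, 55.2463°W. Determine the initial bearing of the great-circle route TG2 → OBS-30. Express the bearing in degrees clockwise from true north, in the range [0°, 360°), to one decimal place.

Δλ = -10.8725°
y = sin Δλ · cos φ₂ = -0.164391
x = cos φ₁ sin φ₂ − sin φ₁ cos φ₂ cos Δλ = -0.107607
θ = atan2(y, x) = -123.2079° → 236.7921° (mod 360°)

236.8°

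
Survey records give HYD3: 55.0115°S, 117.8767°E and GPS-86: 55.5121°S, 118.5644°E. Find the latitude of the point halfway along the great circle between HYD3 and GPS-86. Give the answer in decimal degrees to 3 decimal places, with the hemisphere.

55.262°S

Bx = cos φ₂ cos Δλ = 0.566191,  By = cos φ₂ sin Δλ = 0.006796
φₘ = atan2(sin φ₁ + sin φ₂, √((cos φ₁ + Bx)² + By²)) = -55.26228°
λₘ = λ₁ + atan2(By, cos φ₁ + Bx) = 118.21838°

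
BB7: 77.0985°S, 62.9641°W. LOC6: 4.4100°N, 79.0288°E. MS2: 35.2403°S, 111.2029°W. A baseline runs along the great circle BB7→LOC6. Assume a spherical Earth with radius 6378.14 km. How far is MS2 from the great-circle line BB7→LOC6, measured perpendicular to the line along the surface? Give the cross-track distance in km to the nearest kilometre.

δ₁₃ = central angle BB7→MS2 = 0.817707 rad  (haversine)
θ₁₃ = bearing BB7→MS2 = 303.380°,  θ₁₂ = bearing BB7→LOC6 = 140.644°
dₓₜ = R·arcsin(sin δ₁₃ · sin(θ₁₃ − θ₁₂)) = 6378.14·arcsin(0.72958·sin(162.736°)) = 1392.060 km
|dₓₜ| = 1392.060 km

1392 km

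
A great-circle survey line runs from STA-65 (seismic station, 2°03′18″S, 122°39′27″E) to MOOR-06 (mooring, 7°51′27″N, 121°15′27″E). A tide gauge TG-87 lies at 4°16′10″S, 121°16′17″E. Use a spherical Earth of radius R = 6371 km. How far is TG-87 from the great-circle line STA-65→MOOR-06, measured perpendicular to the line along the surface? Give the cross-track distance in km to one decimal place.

186.5 km

STA-65: φ = -2.05500°, λ = +122.65750°
MOOR-06: φ = +7.85750°, λ = +121.25750°
TG-87: φ = -4.26944°, λ = +121.27139°
δ₁₃ = central angle STA-65→TG-87 = 0.045576 rad  (haversine)
θ₁₃ = bearing STA-65→TG-87 = 211.969°,  θ₁₂ = bearing STA-65→MOOR-06 = 351.996°
dₓₜ = R·arcsin(sin δ₁₃ · sin(θ₁₃ − θ₁₂)) = 6371·arcsin(0.04556·sin(-140.027°)) = -186.501 km
|dₓₜ| = 186.501 km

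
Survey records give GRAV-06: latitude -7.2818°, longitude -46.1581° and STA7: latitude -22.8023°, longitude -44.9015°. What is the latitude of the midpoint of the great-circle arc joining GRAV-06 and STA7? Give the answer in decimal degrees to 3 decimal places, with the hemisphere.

15.043°S

Bx = cos φ₂ cos Δλ = 0.921626,  By = cos φ₂ sin Δλ = 0.020216
φₘ = atan2(sin φ₁ + sin φ₂, √((cos φ₁ + Bx)² + By²)) = -15.04291°
λₘ = λ₁ + atan2(By, cos φ₁ + Bx) = -45.55281°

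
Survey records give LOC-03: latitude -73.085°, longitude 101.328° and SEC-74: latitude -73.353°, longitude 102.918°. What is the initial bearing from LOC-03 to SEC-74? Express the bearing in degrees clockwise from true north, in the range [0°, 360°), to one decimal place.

121.0°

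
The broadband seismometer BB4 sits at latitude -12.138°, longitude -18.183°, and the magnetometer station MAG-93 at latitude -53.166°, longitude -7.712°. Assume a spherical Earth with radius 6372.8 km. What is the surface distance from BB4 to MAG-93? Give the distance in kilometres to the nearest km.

4657 km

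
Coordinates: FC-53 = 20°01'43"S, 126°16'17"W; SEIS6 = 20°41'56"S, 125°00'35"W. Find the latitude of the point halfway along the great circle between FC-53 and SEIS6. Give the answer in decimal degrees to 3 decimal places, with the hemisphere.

FC-53: φ = -20.02861°, λ = -126.27139°
SEIS6: φ = -20.69889°, λ = -125.00972°
Bx = cos φ₂ cos Δλ = 0.935224,  By = cos φ₂ sin Δλ = 0.020597
φₘ = atan2(sin φ₁ + sin φ₂, √((cos φ₁ + Bx)² + By²)) = -20.36488°
λₘ = λ₁ + atan2(By, cos φ₁ + Bx) = -125.64193°

20.365°S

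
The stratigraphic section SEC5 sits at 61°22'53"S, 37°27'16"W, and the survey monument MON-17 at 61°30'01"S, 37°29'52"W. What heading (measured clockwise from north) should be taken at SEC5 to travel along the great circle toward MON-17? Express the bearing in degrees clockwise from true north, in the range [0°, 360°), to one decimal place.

189.9°

SEC5: φ = -61.38139°, λ = -37.45444°
MON-17: φ = -61.50028°, λ = -37.49778°
Δλ = -0.0433°
y = sin Δλ · cos φ₂ = -0.000361
x = cos φ₁ sin φ₂ − sin φ₁ cos φ₂ cos Δλ = -0.002075
θ = atan2(y, x) = -170.1346° → 189.8654° (mod 360°)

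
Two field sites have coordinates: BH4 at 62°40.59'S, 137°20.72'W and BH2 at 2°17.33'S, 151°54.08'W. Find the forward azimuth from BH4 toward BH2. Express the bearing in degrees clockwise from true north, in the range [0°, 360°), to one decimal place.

343.4°

BH4: φ = -62.67650°, λ = -137.34533°
BH2: φ = -2.28883°, λ = -151.90133°
Δλ = -14.5560°
y = sin Δλ · cos φ₂ = -0.251126
x = cos φ₁ sin φ₂ − sin φ₁ cos φ₂ cos Δλ = 0.840895
θ = atan2(y, x) = -16.6278° → 343.3722° (mod 360°)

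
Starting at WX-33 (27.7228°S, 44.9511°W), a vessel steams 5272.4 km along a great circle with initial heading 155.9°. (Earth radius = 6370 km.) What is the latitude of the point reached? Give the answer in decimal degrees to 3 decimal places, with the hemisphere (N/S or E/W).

65.473°S

δ = d/R = 5272.4/6370 = 0.827692 rad
φ₂ = arcsin(sin φ₁ cos δ + cos φ₁ sin δ cos θ)
   = arcsin(-0.46519·0.67658 + 0.88521·0.73637·-0.91283) = -65.47278°
λ₂ = λ₁ + atan2(sin θ sin δ cos φ₁, cos δ − sin φ₁ sin φ₂) = 1.46108°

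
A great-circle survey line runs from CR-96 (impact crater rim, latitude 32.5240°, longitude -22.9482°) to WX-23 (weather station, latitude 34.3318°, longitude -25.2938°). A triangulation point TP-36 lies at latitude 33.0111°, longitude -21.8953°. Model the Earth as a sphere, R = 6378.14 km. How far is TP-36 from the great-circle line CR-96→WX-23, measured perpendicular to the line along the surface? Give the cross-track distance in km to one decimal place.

107.3 km

δ₁₃ = central angle CR-96→TP-36 = 0.017636 rad  (haversine)
θ₁₃ = bearing CR-96→TP-36 = 60.897°,  θ₁₂ = bearing CR-96→WX-23 = 313.363°
dₓₜ = R·arcsin(sin δ₁₃ · sin(θ₁₃ − θ₁₂)) = 6378.14·arcsin(0.01764·sin(-252.466°)) = 107.261 km
|dₓₜ| = 107.261 km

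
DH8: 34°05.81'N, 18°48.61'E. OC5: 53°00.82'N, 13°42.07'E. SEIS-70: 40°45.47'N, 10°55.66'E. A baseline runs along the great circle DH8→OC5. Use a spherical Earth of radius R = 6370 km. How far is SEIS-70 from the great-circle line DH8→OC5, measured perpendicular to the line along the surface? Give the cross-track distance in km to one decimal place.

529.4 km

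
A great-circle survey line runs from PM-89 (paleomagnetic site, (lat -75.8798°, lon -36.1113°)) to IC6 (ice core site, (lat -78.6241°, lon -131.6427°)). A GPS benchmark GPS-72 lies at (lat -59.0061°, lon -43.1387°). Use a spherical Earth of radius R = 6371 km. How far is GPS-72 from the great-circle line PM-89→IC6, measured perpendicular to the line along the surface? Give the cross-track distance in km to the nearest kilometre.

1438 km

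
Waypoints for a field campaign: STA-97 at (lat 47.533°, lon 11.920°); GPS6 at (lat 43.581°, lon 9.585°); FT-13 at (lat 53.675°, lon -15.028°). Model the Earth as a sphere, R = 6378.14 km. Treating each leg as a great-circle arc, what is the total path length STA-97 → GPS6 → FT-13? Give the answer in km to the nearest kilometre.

2591 km

STA-97→GPS6: c = 0.074636 rad, d = 476.04 km
GPS6→FT-13: c = 0.331567 rad, d = 2114.78 km
Total = 476.04 + 2114.78 = 2590.82 km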